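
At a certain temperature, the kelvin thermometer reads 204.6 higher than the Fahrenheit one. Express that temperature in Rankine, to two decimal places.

Let x be the Fahrenheit reading; then the kelvin reading is 5/9·x + 255.372.
(5/9·x + 255.372) - x = 204.6  ⇒  (-4/9)·x = -50.7722  ⇒  x = 114.2375°F.
In Celsius: (114.2375 - 32) × 5/9 = 45.6875°C.
In Rankine: 45.6875 × 1.8 + 491.67 = 573.91°R.

573.91°R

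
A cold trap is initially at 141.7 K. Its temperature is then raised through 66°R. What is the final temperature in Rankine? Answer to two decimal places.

321.06°R

Initial temperature in Celsius: 141.7 - 273.15 = -131.4500°C.
The 66°R change is an interval, so only the factor 5/9 applies: +66 × 5/9 = +36.6667°C.
Final Celsius temperature: -131.4500 + 36.6667 = -94.7833°C.
In Rankine: -94.7833 × 1.8 + 491.67 = 321.06°R.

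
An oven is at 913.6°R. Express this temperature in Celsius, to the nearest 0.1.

234.4°C

In Celsius: (913.6 - 491.67) × 5/9 = 234.4056°C.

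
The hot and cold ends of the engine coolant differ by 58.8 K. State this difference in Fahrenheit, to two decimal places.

105.84°F

For a temperature interval the offset drops out; only the factor 1.8 applies.
58.8 × 1.8 = 105.84.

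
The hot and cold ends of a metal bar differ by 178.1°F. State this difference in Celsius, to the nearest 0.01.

Only the scale ratio 5/9 matters for a change in temperature.
178.1 × 5/9 = 98.94.

98.94°C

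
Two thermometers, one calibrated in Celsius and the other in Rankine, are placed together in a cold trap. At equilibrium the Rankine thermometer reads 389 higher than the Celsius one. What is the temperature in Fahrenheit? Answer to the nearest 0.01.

Let x be the Celsius reading; then the Rankine reading is 1.8·x + 491.67.
(1.8·x + 491.67) - x = 389  ⇒  (0.8)·x = -102.67  ⇒  x = -128.3375°C.
In Fahrenheit: -128.3375 × 1.8 + 32 = -199.01°F.

-199.01°F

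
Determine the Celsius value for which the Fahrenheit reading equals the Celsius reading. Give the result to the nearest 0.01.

-40.00°C

Let C be the Celsius reading. The Fahrenheit reading is F = 1.8·C + 32.
Set F = C: 1.8·C + 32 = C.
(0.8)·C = -32  ⇒  C = -40.00.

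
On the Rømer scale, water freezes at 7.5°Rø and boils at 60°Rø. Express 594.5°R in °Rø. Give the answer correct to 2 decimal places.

First in Celsius: (594.5 - 491.67) × 5/9 = 57.1278°C.
Linearly onto the Rømer scale: 7.5 + (57.1278 / 100) × (60 - 7.5) = 37.49°Rø.

37.49°Rø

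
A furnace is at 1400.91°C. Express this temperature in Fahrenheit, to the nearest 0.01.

2553.64°F

In Fahrenheit: 1400.9100 × 1.8 + 32 = 2553.64°F.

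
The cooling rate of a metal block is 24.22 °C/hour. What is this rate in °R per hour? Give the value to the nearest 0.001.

Since only a temperature interval is involved, the additive offset between the scales drops out.
A change of 1°C is a change of 1.8°R, so 24.22 × 1.8 = 43.596.

43.596 °R/hour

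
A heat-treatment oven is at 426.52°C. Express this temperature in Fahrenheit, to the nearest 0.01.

In Fahrenheit: 426.5200 × 1.8 + 32 = 799.74°F.

799.74°F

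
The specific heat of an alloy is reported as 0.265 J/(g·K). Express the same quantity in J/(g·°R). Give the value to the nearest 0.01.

0.15 J/(g·°R)

The quantity depends on a temperature interval, so only the ratio of degree sizes applies; the offset between the scales is irrelevant.
A change of 1°R is a change of 5/9 K, so per °R the value is 0.265 × 5/9 = 0.15.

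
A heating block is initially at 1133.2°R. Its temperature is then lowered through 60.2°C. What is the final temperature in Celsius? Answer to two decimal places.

296.21°C

Initial temperature in Celsius: (1133.2 - 491.67) × 5/9 = 356.4056°C.
Final Celsius temperature: 356.4056 - 60.2000 = 296.2056°C.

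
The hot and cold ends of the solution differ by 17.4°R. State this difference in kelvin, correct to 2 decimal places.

For a temperature interval the offset drops out; only the factor 5/9 applies.
17.4 × 5/9 = 9.67.

9.67 K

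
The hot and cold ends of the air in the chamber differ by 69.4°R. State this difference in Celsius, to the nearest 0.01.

Only the scale ratio 5/9 matters for a change in temperature.
69.4 × 5/9 = 38.56.

38.56°C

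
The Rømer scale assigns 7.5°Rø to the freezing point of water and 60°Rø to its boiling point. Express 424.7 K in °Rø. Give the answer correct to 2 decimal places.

87.06°Rø

First in Celsius: 424.7 - 273.15 = 151.5500°C.
Linearly onto the Rømer scale: 7.5 + (151.5500 / 100) × (60 - 7.5) = 87.06°Rø.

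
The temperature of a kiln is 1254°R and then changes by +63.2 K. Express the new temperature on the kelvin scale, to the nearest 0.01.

759.87 K

Initial temperature in Celsius: (1254 - 491.67) × 5/9 = 423.5167°C.
The 63.2 K change is an interval; Kelvin and Celsius degrees are the same size, so ΔC = +63.2°C.
Final Celsius temperature: 423.5167 + 63.2000 = 486.7167°C.
In kelvin: 486.7167 + 273.15 = 759.87 K.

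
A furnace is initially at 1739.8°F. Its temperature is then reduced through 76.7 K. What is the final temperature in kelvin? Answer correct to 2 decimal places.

Initial temperature in Celsius: (1739.8 - 32) × 5/9 = 948.7778°C.
The 76.7 K change is an interval; Kelvin and Celsius degrees are the same size, so ΔC = -76.7°C.
Final Celsius temperature: 948.7778 - 76.7000 = 872.0778°C.
In kelvin: 872.0778 + 273.15 = 1145.23 K.

1145.23 K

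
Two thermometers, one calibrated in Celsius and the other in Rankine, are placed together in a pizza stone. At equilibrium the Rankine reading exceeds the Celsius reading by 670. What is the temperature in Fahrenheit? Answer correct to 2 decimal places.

433.24°F

Let x be the Celsius reading; then the Rankine reading is 1.8·x + 491.67.
(1.8·x + 491.67) - x = 670  ⇒  (0.8)·x = 178.33  ⇒  x = 222.9125°C.
In Fahrenheit: 222.9125 × 1.8 + 32 = 433.24°F.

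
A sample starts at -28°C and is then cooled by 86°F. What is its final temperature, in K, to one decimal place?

197.4 K

The 86°F change is an interval, so only the factor 5/9 applies: -86 × 5/9 = -47.7778°C.
Final Celsius temperature: -28.0000 - 47.7778 = -75.7778°C.
In kelvin: -75.7778 + 273.15 = 197.4 K.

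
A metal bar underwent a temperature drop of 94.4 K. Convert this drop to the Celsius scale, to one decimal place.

94.4°C

Kelvin and Celsius degrees are the same size, so the interval is unchanged: 94.4.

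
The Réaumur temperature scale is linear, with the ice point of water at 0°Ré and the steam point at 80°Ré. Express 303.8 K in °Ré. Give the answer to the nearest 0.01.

First in Celsius: 303.8 - 273.15 = 30.6500°C.
Linearly onto the Réaumur scale: 0 + (30.6500 / 100) × (80 - 0) = 24.52°Ré.

24.52°Ré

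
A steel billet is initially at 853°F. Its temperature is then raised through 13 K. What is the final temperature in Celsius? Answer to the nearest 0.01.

Initial temperature in Celsius: (853 - 32) × 5/9 = 456.1111°C.
The 13 K change is an interval; Kelvin and Celsius degrees are the same size, so ΔC = +13°C.
Final Celsius temperature: 456.1111 + 13.0000 = 469.1111°C.

469.11°C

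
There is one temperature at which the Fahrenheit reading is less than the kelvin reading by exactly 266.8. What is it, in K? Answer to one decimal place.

241.1 K

Let K be the kelvin reading. The Fahrenheit reading is F = 1.8·K - 459.67.
Require F - K = -266.8: (0.8)·K - 459.67 = -266.8.
K = (-266.8 + 459.67) / (0.8) = 241.1.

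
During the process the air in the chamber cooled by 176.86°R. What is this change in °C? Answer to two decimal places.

98.26°C

Only the scale ratio 5/9 matters for a change in temperature.
176.86 × 5/9 = 98.26.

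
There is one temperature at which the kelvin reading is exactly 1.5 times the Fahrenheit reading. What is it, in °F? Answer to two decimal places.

Let F be the Fahrenheit reading. The kelvin reading is K = 5/9·F + 255.372.
Require K = 1.5·F: 5/9·F + 255.372 = 1.5·F.
(-17/18)·F = -255.372  ⇒  F = 270.39.

270.39°F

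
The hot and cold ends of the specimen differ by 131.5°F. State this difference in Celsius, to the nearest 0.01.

An interval of 1°F corresponds to 5/9°C.
131.5 × 5/9 = 73.06.

73.06°C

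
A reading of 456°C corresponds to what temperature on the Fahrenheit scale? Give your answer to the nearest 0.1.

852.8°F

In Fahrenheit: 456.0000 × 1.8 + 32 = 852.8°F.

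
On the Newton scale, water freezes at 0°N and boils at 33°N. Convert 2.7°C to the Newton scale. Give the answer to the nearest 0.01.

0.89°N

Linearly onto the Newton scale: 0 + (2.7000 / 100) × (33 - 0) = 0.89°N.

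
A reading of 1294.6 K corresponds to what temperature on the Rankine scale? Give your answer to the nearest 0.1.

2330.3°R

In Celsius: 1294.6 - 273.15 = 1021.4500°C.
In Rankine: 1021.4500 × 1.8 + 491.67 = 2330.3°R.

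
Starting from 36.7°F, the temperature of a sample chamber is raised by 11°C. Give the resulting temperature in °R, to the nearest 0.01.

516.17°R

Initial temperature in Celsius: (36.7 - 32) × 5/9 = 2.6111°C.
Final Celsius temperature: 2.6111 + 11.0000 = 13.6111°C.
In Rankine: 13.6111 × 1.8 + 491.67 = 516.17°R.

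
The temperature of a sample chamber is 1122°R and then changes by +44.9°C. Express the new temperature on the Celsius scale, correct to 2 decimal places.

Initial temperature in Celsius: (1122 - 491.67) × 5/9 = 350.1833°C.
Final Celsius temperature: 350.1833 + 44.9000 = 395.0833°C.

395.08°C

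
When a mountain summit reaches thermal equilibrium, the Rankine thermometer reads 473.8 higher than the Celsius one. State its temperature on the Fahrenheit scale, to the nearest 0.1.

-8.2°F

Let x be the Celsius reading; then the Rankine reading is 1.8·x + 491.67.
(1.8·x + 491.67) - x = 473.8  ⇒  (0.8)·x = -17.87  ⇒  x = -22.3375°C.
In Fahrenheit: -22.3375 × 1.8 + 32 = -8.2°F.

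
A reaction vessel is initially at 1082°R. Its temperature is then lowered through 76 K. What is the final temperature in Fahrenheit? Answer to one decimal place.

485.5°F

Initial temperature in Celsius: (1082 - 491.67) × 5/9 = 327.9611°C.
The 76 K change is an interval; Kelvin and Celsius degrees are the same size, so ΔC = -76°C.
Final Celsius temperature: 327.9611 - 76.0000 = 251.9611°C.
In Fahrenheit: 251.9611 × 1.8 + 32 = 485.5°F.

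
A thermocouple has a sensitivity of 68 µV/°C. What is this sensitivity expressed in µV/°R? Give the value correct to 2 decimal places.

The quantity depends on a temperature interval, so only the ratio of degree sizes applies; the offset between the scales is irrelevant.
A change of 1°R is a change of 5/9°C, so per °R the value is 68 × 5/9 = 37.78.

37.78 µV/°R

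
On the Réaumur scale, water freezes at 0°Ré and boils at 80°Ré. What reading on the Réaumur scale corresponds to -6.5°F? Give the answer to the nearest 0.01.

-17.11°Ré

First in Celsius: (-6.5 - 32) × 5/9 = -21.3889°C.
Linearly onto the Réaumur scale: 0 + (-21.3889 / 100) × (80 - 0) = -17.11°Ré.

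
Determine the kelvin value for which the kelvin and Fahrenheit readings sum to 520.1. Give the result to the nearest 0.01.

349.92 K

Let K be the kelvin reading. The Fahrenheit reading is F = 1.8·K - 459.67.
Require K + F = 520.1: (2.8)·K - 459.67 = 520.1.
K = (520.1 + 459.67) / (2.8) = 349.92.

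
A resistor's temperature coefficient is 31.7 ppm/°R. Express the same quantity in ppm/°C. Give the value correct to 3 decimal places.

Since only a temperature interval is involved, the additive offset between the scales drops out.
A change of 1°C is a change of 1.8°R, so per °C the value is 31.7 × 1.8 = 57.060.

57.060 ppm/°C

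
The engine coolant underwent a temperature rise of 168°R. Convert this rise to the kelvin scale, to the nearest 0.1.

For a temperature interval the offset drops out; only the factor 5/9 applies.
168 × 5/9 = 93.3.

93.3 K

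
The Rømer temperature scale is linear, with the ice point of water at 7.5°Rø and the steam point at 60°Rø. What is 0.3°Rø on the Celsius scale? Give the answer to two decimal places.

Linear interpolation between the fixed points: C = (0.3 - 7.5) × 100 / (60 - 7.5) = -13.7143°C.

-13.71°C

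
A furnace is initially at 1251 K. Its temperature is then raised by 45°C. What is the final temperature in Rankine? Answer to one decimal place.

Initial temperature in Celsius: 1251 - 273.15 = 977.8500°C.
Final Celsius temperature: 977.8500 + 45.0000 = 1022.8500°C.
In Rankine: 1022.8500 × 1.8 + 491.67 = 2332.8°R.

2332.8°R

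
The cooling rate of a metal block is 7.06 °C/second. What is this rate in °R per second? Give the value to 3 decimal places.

12.708 °R/second

The quantity depends on a temperature interval, so only the ratio of degree sizes applies; the offset between the scales is irrelevant.
A change of 1°C is a change of 1.8°R, so 7.06 × 1.8 = 12.708.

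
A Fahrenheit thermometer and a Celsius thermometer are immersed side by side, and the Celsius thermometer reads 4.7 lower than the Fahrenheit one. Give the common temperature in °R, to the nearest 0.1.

430.2°R

Let x be the Fahrenheit reading; then the Celsius reading is 5/9·x - 17.7778.
(5/9·x - 17.7778) - x = -4.7  ⇒  (-4/9)·x = 13.0778  ⇒  x = -29.4250°F.
In Celsius: (-29.425 - 32) × 5/9 = -34.1250°C.
In Rankine: -34.1250 × 1.8 + 491.67 = 430.2°R.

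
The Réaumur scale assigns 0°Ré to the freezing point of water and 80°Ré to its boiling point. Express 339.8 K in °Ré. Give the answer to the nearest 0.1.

53.3°Ré

First in Celsius: 339.8 - 273.15 = 66.6500°C.
Linearly onto the Réaumur scale: 0 + (66.6500 / 100) × (80 - 0) = 53.3°Ré.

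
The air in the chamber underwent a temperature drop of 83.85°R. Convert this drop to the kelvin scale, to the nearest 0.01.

For a temperature interval the offset drops out; only the factor 5/9 applies.
83.85 × 5/9 = 46.58.

46.58 K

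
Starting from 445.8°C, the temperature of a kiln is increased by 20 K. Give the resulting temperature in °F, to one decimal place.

The 20 K change is an interval; Kelvin and Celsius degrees are the same size, so ΔC = +20°C.
Final Celsius temperature: 445.8000 + 20.0000 = 465.8000°C.
In Fahrenheit: 465.8000 × 1.8 + 32 = 870.4°F.

870.4°F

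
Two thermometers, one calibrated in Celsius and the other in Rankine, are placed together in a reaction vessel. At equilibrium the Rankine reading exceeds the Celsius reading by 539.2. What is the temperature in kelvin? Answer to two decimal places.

Let x be the Celsius reading; then the Rankine reading is 1.8·x + 491.67.
(1.8·x + 491.67) - x = 539.2  ⇒  (0.8)·x = 47.53  ⇒  x = 59.4125°C.
In kelvin: 59.4125 + 273.15 = 332.56 K.

332.56 K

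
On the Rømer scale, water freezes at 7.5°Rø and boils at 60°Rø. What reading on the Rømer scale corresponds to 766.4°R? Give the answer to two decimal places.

87.63°Rø

First in Celsius: (766.4 - 491.67) × 5/9 = 152.6278°C.
Linearly onto the Rømer scale: 7.5 + (152.6278 / 100) × (60 - 7.5) = 87.63°Rø.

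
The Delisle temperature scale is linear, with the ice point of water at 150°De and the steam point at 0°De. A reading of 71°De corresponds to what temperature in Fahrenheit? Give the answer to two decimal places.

126.80°F

Linear interpolation between the fixed points: C = (71 - 150) × 100 / (0 - 150) = 52.6667°C.
Then 52.6667 × 1.8 + 32 = 126.80°F.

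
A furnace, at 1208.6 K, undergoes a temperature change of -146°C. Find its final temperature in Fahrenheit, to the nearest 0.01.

1453.01°F

Initial temperature in Celsius: 1208.6 - 273.15 = 935.4500°C.
Final Celsius temperature: 935.4500 - 146.0000 = 789.4500°C.
In Fahrenheit: 789.4500 × 1.8 + 32 = 1453.01°F.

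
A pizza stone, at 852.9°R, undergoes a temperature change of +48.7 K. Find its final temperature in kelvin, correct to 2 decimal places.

522.53 K

Initial temperature in Celsius: (852.9 - 491.67) × 5/9 = 200.6833°C.
The 48.7 K change is an interval; Kelvin and Celsius degrees are the same size, so ΔC = +48.7°C.
Final Celsius temperature: 200.6833 + 48.7000 = 249.3833°C.
In kelvin: 249.3833 + 273.15 = 522.53 K.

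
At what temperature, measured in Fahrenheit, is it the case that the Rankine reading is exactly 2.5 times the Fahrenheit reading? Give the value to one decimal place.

Let F be the Fahrenheit reading. The Rankine reading is R = 1·F + 459.67.
Require R = 2.5·F: 1·F + 459.67 = 2.5·F.
(-1.5)·F = -459.67  ⇒  F = 306.4.

306.4°F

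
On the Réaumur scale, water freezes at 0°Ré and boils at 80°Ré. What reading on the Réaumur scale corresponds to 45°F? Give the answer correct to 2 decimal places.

5.78°Ré

First in Celsius: (45 - 32) × 5/9 = 7.2222°C.
Linearly onto the Réaumur scale: 0 + (7.2222 / 100) × (80 - 0) = 5.78°Ré.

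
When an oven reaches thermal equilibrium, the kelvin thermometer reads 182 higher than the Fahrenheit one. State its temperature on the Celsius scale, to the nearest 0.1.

73.9°C

Let x be the Fahrenheit reading; then the kelvin reading is 5/9·x + 255.372.
(5/9·x + 255.372) - x = 182  ⇒  (-4/9)·x = -73.3722  ⇒  x = 165.0875°F.
In Celsius: (165.0875 - 32) × 5/9 = 73.9°C.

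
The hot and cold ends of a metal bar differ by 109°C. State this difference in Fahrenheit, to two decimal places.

An interval of 1°C corresponds to 1.8°F.
109 × 1.8 = 196.20.

196.20°F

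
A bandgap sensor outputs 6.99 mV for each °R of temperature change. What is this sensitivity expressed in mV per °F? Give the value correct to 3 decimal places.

The quantity depends on a temperature interval, so only the ratio of degree sizes applies; the offset between the scales is irrelevant.
A change of 1°F is a change of 1°R, so per °F the value is 6.99 × 1 = 6.990.

6.990 mV per °F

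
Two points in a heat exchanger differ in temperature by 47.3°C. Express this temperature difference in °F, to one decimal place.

85.1°F

An interval of 1°C corresponds to 1.8°F.
47.3 × 1.8 = 85.1.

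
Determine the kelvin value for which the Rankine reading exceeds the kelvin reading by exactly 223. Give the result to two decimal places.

Let K be the kelvin reading. The Rankine reading is R = 1.8·K.
Require R - K = 223: (0.8)·K = 223.
K = (223) / (0.8) = 278.75.

278.75 K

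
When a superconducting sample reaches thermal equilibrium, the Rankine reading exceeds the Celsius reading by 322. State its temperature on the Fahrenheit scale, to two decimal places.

-349.76°F

Let x be the Rankine reading; then the Celsius reading is 5/9·x - 273.15.
(5/9·x - 273.15) - x = -322  ⇒  (-4/9)·x = -48.85  ⇒  x = 109.9125°R.
In Celsius: (109.9125 - 491.67) × 5/9 = -212.0875°C.
In Fahrenheit: -212.0875 × 1.8 + 32 = -349.76°F.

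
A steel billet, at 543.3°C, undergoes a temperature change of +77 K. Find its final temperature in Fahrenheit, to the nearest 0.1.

1148.5°F

The 77 K change is an interval; Kelvin and Celsius degrees are the same size, so ΔC = +77°C.
Final Celsius temperature: 543.3000 + 77.0000 = 620.3000°C.
In Fahrenheit: 620.3000 × 1.8 + 32 = 1148.5°F.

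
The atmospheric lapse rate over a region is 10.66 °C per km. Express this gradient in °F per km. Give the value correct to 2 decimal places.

19.19 °F/km

The quantity depends on a temperature interval, so only the ratio of degree sizes applies; the offset between the scales is irrelevant.
A change of 1°C is a change of 1.8°F, so 10.66 × 1.8 = 19.19.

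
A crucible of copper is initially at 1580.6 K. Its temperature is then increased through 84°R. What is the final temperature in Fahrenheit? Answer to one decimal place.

Initial temperature in Celsius: 1580.6 - 273.15 = 1307.4500°C.
The 84°R change is an interval, so only the factor 5/9 applies: +84 × 5/9 = +46.6667°C.
Final Celsius temperature: 1307.4500 + 46.6667 = 1354.1167°C.
In Fahrenheit: 1354.1167 × 1.8 + 32 = 2469.4°F.

2469.4°F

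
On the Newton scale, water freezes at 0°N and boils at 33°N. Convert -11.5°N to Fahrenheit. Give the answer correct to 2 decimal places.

Linear interpolation between the fixed points: C = (-11.5 - 0) × 100 / (33 - 0) = -34.8485°C.
Then -34.8485 × 1.8 + 32 = -30.73°F.

-30.73°F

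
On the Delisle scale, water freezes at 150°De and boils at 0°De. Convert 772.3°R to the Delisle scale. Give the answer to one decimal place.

-83.9°De

First in Celsius: (772.3 - 491.67) × 5/9 = 155.9056°C.
Linearly onto the Delisle scale: 150 + (155.9056 / 100) × (0 - 150) = -83.9°De.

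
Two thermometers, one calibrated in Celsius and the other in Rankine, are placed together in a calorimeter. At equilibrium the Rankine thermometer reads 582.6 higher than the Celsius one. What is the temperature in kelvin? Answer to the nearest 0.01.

386.81 K

Let x be the Celsius reading; then the Rankine reading is 1.8·x + 491.67.
(1.8·x + 491.67) - x = 582.6  ⇒  (0.8)·x = 90.93  ⇒  x = 113.6625°C.
In kelvin: 113.6625 + 273.15 = 386.81 K.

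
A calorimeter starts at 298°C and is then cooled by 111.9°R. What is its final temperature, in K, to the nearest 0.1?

509.0 K

The 111.9°R change is an interval, so only the factor 5/9 applies: -111.9 × 5/9 = -62.1667°C.
Final Celsius temperature: 298.0000 - 62.1667 = 235.8333°C.
In kelvin: 235.8333 + 273.15 = 509.0 K.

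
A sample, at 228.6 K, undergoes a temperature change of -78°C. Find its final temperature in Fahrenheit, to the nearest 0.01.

-188.59°F

Initial temperature in Celsius: 228.6 - 273.15 = -44.5500°C.
Final Celsius temperature: -44.5500 - 78.0000 = -122.5500°C.
In Fahrenheit: -122.5500 × 1.8 + 32 = -188.59°F.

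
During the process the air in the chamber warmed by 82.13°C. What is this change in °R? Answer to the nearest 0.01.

An interval of 1°C corresponds to 1.8°R.
82.13 × 1.8 = 147.83.

147.83°R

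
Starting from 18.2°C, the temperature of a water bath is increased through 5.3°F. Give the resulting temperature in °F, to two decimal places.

The 5.3°F change is an interval, so only the factor 5/9 applies: +5.3 × 5/9 = +2.9444°C.
Final Celsius temperature: 18.2000 + 2.9444 = 21.1444°C.
In Fahrenheit: 21.1444 × 1.8 + 32 = 70.06°F.

70.06°F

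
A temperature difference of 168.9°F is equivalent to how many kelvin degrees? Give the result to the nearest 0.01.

Only the scale ratio 5/9 matters for a change in temperature.
168.9 × 5/9 = 93.83.

93.83 K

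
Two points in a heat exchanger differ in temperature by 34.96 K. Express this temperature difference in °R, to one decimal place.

62.9°R

Only the scale ratio 1.8 matters for a change in temperature.
34.96 × 1.8 = 62.9.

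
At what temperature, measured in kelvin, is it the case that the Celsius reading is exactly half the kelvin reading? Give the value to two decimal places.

Let K be the kelvin reading. The Celsius reading is C = 1·K - 273.15.
Require C = 0.5·K: 1·K - 273.15 = 0.5·K.
(0.5)·K = 273.15  ⇒  K = 546.30.

546.30 K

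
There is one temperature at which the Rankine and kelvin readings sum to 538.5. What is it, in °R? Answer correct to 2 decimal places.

346.18°R

Let R be the Rankine reading. The kelvin reading is K = 5/9·R.
Require R + K = 538.5: (14/9)·R = 538.5.
R = (538.5) / (14/9) = 346.18.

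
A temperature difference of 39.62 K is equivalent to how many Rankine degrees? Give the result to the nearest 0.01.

Only the scale ratio 1.8 matters for a change in temperature.
39.62 × 1.8 = 71.32.

71.32°R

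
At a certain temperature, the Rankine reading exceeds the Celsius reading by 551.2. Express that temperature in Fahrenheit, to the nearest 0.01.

165.94°F

Let x be the Celsius reading; then the Rankine reading is 1.8·x + 491.67.
(1.8·x + 491.67) - x = 551.2  ⇒  (0.8)·x = 59.53  ⇒  x = 74.4125°C.
In Fahrenheit: 74.4125 × 1.8 + 32 = 165.94°F.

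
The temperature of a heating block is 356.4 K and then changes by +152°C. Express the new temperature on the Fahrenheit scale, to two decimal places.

455.45°F

Initial temperature in Celsius: 356.4 - 273.15 = 83.2500°C.
Final Celsius temperature: 83.2500 + 152.0000 = 235.2500°C.
In Fahrenheit: 235.2500 × 1.8 + 32 = 455.45°F.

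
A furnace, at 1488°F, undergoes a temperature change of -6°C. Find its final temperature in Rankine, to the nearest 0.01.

1936.87°R

Initial temperature in Celsius: (1488 - 32) × 5/9 = 808.8889°C.
Final Celsius temperature: 808.8889 - 6.0000 = 802.8889°C.
In Rankine: 802.8889 × 1.8 + 491.67 = 1936.87°R.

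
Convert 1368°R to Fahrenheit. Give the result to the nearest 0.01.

In Celsius: (1368 - 491.67) × 5/9 = 486.8500°C.
In Fahrenheit: 486.8500 × 1.8 + 32 = 908.33°F.

908.33°F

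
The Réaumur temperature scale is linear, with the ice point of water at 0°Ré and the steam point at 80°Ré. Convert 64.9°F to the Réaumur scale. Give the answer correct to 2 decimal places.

First in Celsius: (64.9 - 32) × 5/9 = 18.2778°C.
Linearly onto the Réaumur scale: 0 + (18.2778 / 100) × (80 - 0) = 14.62°Ré.

14.62°Ré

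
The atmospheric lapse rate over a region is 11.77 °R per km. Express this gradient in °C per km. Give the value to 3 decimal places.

6.539 °C/km

The quantity depends on a temperature interval, so only the ratio of degree sizes applies; the offset between the scales is irrelevant.
A change of 1°R is a change of 5/9°C, so 11.77 × 5/9 = 6.539.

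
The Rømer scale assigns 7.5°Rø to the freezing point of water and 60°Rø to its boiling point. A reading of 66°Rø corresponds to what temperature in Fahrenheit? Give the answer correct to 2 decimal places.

Linear interpolation between the fixed points: C = (66 - 7.5) × 100 / (60 - 7.5) = 111.4286°C.
Then 111.4286 × 1.8 + 32 = 232.57°F.

232.57°F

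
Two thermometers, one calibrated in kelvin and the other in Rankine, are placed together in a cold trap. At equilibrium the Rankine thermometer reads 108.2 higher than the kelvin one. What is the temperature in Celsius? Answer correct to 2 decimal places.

Let x be the kelvin reading; then the Rankine reading is 1.8·x.
(1.8·x) - x = 108.2  ⇒  (0.8)·x = 108.2  ⇒  x = 135.2500 K.
In Celsius: 135.25 - 273.15 = -137.90°C.

-137.90°C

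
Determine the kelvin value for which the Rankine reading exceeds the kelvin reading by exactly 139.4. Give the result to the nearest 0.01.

Let K be the kelvin reading. The Rankine reading is R = 1.8·K.
Require R - K = 139.4: (0.8)·K = 139.4.
K = (139.4) / (0.8) = 174.25.

174.25 K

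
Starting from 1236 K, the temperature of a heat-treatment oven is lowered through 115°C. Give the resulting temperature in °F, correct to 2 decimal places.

1558.13°F

Initial temperature in Celsius: 1236 - 273.15 = 962.8500°C.
Final Celsius temperature: 962.8500 - 115.0000 = 847.8500°C.
In Fahrenheit: 847.8500 × 1.8 + 32 = 1558.13°F.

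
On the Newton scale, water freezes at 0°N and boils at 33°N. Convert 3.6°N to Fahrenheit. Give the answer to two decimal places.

51.64°F

Linear interpolation between the fixed points: C = (3.6 - 0) × 100 / (33 - 0) = 10.9091°C.
Then 10.9091 × 1.8 + 32 = 51.64°F.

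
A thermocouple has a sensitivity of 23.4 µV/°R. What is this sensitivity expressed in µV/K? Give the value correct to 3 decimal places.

The quantity depends on a temperature interval, so only the ratio of degree sizes applies; the offset between the scales is irrelevant.
A change of 1 K is a change of 1.8°R, so per K the value is 23.4 × 1.8 = 42.120.

42.120 µV/K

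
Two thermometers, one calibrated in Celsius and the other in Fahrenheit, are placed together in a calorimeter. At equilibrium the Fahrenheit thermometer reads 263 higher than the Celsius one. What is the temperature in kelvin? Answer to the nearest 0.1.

561.9 K

Let x be the Celsius reading; then the Fahrenheit reading is 1.8·x + 32.
(1.8·x + 32) - x = 263  ⇒  (0.8)·x = 231  ⇒  x = 288.7500°C.
In kelvin: 288.7500 + 273.15 = 561.9 K.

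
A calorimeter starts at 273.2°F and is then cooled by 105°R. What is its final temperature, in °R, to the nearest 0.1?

Initial temperature in Celsius: (273.2 - 32) × 5/9 = 134.0000°C.
The 105°R change is an interval, so only the factor 5/9 applies: -105 × 5/9 = -58.3333°C.
Final Celsius temperature: 134.0000 - 58.3333 = 75.6667°C.
In Rankine: 75.6667 × 1.8 + 491.67 = 627.9°R.

627.9°R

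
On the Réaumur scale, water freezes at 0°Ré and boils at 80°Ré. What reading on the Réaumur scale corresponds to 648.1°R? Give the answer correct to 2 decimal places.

First in Celsius: (648.1 - 491.67) × 5/9 = 86.9056°C.
Linearly onto the Réaumur scale: 0 + (86.9056 / 100) × (80 - 0) = 69.52°Ré.

69.52°Ré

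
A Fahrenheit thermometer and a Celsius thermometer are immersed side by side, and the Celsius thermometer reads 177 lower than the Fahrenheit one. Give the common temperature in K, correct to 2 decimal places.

Let x be the Fahrenheit reading; then the Celsius reading is 5/9·x - 17.7778.
(5/9·x - 17.7778) - x = -177  ⇒  (-4/9)·x = -159.222  ⇒  x = 358.2500°F.
In Celsius: (358.25 - 32) × 5/9 = 181.2500°C.
In kelvin: 181.2500 + 273.15 = 454.40 K.

454.40 K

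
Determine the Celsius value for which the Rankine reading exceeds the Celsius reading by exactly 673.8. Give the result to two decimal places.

227.66°C

Let C be the Celsius reading. The Rankine reading is R = 1.8·C + 491.67.
Require R - C = 673.8: (0.8)·C + 491.67 = 673.8.
C = (673.8 - 491.67) / (0.8) = 227.66.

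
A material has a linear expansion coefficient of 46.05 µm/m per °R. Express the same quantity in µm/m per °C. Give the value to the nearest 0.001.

82.890 µm/m per °C

Since only a temperature interval is involved, the additive offset between the scales drops out.
A change of 1°C is a change of 1.8°R, so per °C the value is 46.05 × 1.8 = 82.890.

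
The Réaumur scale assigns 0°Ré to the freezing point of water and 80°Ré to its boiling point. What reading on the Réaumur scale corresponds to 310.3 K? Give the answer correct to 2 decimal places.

29.72°Ré

First in Celsius: 310.3 - 273.15 = 37.1500°C.
Linearly onto the Réaumur scale: 0 + (37.1500 / 100) × (80 - 0) = 29.72°Ré.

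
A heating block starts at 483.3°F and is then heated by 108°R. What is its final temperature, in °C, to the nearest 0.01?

Initial temperature in Celsius: (483.3 - 32) × 5/9 = 250.7222°C.
The 108°R change is an interval, so only the factor 5/9 applies: +108 × 5/9 = +60.0000°C.
Final Celsius temperature: 250.7222 + 60.0000 = 310.7222°C.

310.72°C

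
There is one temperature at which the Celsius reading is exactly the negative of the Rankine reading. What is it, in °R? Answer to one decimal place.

175.6°R

Let R be the Rankine reading. The Celsius reading is C = 5/9·R - 273.15.
Require C = -1·R: 5/9·R - 273.15 = -1·R.
(14/9)·R = 273.15  ⇒  R = 175.6.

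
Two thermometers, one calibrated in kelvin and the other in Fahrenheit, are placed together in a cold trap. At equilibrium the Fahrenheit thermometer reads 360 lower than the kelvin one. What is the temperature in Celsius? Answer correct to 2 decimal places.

-148.56°C

Let x be the kelvin reading; then the Fahrenheit reading is 1.8·x - 459.67.
(1.8·x - 459.67) - x = -360  ⇒  (0.8)·x = 99.67  ⇒  x = 124.5875 K.
In Celsius: 124.5875 - 273.15 = -148.56°C.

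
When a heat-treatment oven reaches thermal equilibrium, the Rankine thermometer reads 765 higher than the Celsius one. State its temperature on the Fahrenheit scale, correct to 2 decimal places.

646.99°F

Let x be the Celsius reading; then the Rankine reading is 1.8·x + 491.67.
(1.8·x + 491.67) - x = 765  ⇒  (0.8)·x = 273.33  ⇒  x = 341.6625°C.
In Fahrenheit: 341.6625 × 1.8 + 32 = 646.99°F.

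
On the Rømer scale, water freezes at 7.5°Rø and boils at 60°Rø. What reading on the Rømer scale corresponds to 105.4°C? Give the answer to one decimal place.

Linearly onto the Rømer scale: 7.5 + (105.4000 / 100) × (60 - 7.5) = 62.8°Rø.

62.8°Rø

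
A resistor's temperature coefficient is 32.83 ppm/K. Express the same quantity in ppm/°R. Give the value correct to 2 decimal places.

18.24 ppm/°R

The quantity depends on a temperature interval, so only the ratio of degree sizes applies; the offset between the scales is irrelevant.
A change of 1°R is a change of 5/9 K, so per °R the value is 32.83 × 5/9 = 18.24.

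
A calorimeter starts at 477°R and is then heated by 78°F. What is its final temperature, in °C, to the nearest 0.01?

35.18°C

Initial temperature in Celsius: (477 - 491.67) × 5/9 = -8.1500°C.
The 78°F change is an interval, so only the factor 5/9 applies: +78 × 5/9 = +43.3333°C.
Final Celsius temperature: -8.1500 + 43.3333 = 35.1833°C.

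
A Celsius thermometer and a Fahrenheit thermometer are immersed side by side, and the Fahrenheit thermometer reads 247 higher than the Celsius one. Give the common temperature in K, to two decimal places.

541.90 K

Let x be the Celsius reading; then the Fahrenheit reading is 1.8·x + 32.
(1.8·x + 32) - x = 247  ⇒  (0.8)·x = 215  ⇒  x = 268.7500°C.
In kelvin: 268.7500 + 273.15 = 541.90 K.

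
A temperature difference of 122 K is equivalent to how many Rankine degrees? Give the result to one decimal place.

219.6°R

An interval of 1 K corresponds to 1.8°R.
122 × 1.8 = 219.6.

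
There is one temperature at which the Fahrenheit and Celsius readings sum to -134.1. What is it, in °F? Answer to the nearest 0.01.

Let F be the Fahrenheit reading. The Celsius reading is C = 5/9·F - 17.7778.
Require F + C = -134.1: (14/9)·F - 17.7778 = -134.1.
F = (-134.1 + 17.7778) / (14/9) = -74.78.

-74.78°F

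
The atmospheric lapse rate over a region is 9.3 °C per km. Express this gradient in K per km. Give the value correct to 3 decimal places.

9.300 K/km

The quantity depends on a temperature interval, so only the ratio of degree sizes applies; the offset between the scales is irrelevant.
A change of 1°C is a change of 1 K, so 9.3 × 1 = 9.300.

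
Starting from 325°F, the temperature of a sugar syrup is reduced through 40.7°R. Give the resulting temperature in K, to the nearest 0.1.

413.3 K

Initial temperature in Celsius: (325 - 32) × 5/9 = 162.7778°C.
The 40.7°R change is an interval, so only the factor 5/9 applies: -40.7 × 5/9 = -22.6111°C.
Final Celsius temperature: 162.7778 - 22.6111 = 140.1667°C.
In kelvin: 140.1667 + 273.15 = 413.3 K.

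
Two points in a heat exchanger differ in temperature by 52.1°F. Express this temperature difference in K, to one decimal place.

28.9 K

An interval of 1°F corresponds to 5/9 K.
52.1 × 5/9 = 28.9.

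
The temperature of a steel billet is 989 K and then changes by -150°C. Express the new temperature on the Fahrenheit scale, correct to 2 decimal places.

1050.53°F

Initial temperature in Celsius: 989 - 273.15 = 715.8500°C.
Final Celsius temperature: 715.8500 - 150.0000 = 565.8500°C.
In Fahrenheit: 565.8500 × 1.8 + 32 = 1050.53°F.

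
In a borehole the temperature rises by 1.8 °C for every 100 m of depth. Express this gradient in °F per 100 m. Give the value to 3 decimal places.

The quantity depends on a temperature interval, so only the ratio of degree sizes applies; the offset between the scales is irrelevant.
A change of 1°C is a change of 1.8°F, so 1.8 × 1.8 = 3.240.

3.240 °F/100 m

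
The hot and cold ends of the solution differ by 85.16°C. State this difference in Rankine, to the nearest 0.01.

An interval of 1°C corresponds to 1.8°R.
85.16 × 1.8 = 153.29.

153.29°R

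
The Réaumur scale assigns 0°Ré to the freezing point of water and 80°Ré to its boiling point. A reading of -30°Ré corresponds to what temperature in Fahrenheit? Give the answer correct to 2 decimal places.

-35.50°F

Linear interpolation between the fixed points: C = (-30 - 0) × 100 / (80 - 0) = -37.5000°C.
Then -37.5000 × 1.8 + 32 = -35.50°F.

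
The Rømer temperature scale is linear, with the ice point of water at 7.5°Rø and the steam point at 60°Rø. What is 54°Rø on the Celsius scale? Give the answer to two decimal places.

88.57°C

Linear interpolation between the fixed points: C = (54 - 7.5) × 100 / (60 - 7.5) = 88.5714°C.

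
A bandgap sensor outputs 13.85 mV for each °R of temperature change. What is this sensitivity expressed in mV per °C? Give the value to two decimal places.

The quantity depends on a temperature interval, so only the ratio of degree sizes applies; the offset between the scales is irrelevant.
A change of 1°C is a change of 1.8°R, so per °C the value is 13.85 × 1.8 = 24.93.

24.93 mV per °C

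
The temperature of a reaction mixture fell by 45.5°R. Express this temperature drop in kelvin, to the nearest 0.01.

For a temperature interval the offset drops out; only the factor 5/9 applies.
45.5 × 5/9 = 25.28.

25.28 K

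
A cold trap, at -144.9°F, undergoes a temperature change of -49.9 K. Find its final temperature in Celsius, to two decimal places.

Initial temperature in Celsius: (-144.9 - 32) × 5/9 = -98.2778°C.
The 49.9 K change is an interval; Kelvin and Celsius degrees are the same size, so ΔC = -49.9°C.
Final Celsius temperature: -98.2778 - 49.9000 = -148.1778°C.

-148.18°C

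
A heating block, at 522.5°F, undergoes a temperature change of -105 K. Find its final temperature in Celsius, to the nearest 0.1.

167.5°C

Initial temperature in Celsius: (522.5 - 32) × 5/9 = 272.5000°C.
The 105 K change is an interval; Kelvin and Celsius degrees are the same size, so ΔC = -105°C.
Final Celsius temperature: 272.5000 - 105.0000 = 167.5000°C.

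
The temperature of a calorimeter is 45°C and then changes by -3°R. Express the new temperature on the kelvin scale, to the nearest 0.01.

The 3°R change is an interval, so only the factor 5/9 applies: -3 × 5/9 = -1.6667°C.
Final Celsius temperature: 45.0000 - 1.6667 = 43.3333°C.
In kelvin: 43.3333 + 273.15 = 316.48 K.

316.48 K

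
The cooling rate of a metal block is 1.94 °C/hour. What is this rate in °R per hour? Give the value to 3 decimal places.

3.492 °R/hour

The quantity depends on a temperature interval, so only the ratio of degree sizes applies; the offset between the scales is irrelevant.
A change of 1°C is a change of 1.8°R, so 1.94 × 1.8 = 3.492.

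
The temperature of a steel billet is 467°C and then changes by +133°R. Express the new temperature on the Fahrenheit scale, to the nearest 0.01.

1005.60°F

The 133°R change is an interval, so only the factor 5/9 applies: +133 × 5/9 = +73.8889°C.
Final Celsius temperature: 467.0000 + 73.8889 = 540.8889°C.
In Fahrenheit: 540.8889 × 1.8 + 32 = 1005.60°F.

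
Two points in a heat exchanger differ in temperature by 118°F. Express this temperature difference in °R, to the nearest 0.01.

118.00°R

Fahrenheit and Rankine degrees are the same size, so the interval is unchanged: 118.00.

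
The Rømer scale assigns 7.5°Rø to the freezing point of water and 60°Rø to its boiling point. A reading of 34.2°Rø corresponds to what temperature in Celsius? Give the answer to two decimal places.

50.86°C

Linear interpolation between the fixed points: C = (34.2 - 7.5) × 100 / (60 - 7.5) = 50.8571°C.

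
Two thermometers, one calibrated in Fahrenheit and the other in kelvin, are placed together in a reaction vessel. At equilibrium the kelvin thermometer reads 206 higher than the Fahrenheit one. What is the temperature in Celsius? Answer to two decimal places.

Let x be the Fahrenheit reading; then the kelvin reading is 5/9·x + 255.372.
(5/9·x + 255.372) - x = 206  ⇒  (-4/9)·x = -49.3722  ⇒  x = 111.0875°F.
In Celsius: (111.0875 - 32) × 5/9 = 43.94°C.

43.94°C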